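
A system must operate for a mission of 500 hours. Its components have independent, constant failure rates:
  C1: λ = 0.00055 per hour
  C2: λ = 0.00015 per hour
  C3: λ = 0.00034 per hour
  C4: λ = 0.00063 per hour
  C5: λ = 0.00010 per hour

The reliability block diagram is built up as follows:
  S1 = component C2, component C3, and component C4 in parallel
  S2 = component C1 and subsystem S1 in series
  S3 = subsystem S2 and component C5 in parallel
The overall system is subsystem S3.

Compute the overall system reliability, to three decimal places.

0.988

R(C1) = exp(−0.00055 × 500) = 0.75957
R(C2) = exp(−0.00015 × 500) = 0.92774
R(C3) = exp(−0.00034 × 500) = 0.84366
R(C4) = exp(−0.00063 × 500) = 0.72979
R(C5) = exp(−0.00010 × 500) = 0.95123
Parallel (C2, C3, and C4): 1 − (1 − 0.92774)(1 − 0.84366)(1 − 0.72979) = 0.99695
Series (C1 and [0.99695]): 0.75957 × 0.99695 = 0.75725
Parallel ([0.75725] and C5): 1 − (1 − 0.75725)(1 − 0.95123) = 0.988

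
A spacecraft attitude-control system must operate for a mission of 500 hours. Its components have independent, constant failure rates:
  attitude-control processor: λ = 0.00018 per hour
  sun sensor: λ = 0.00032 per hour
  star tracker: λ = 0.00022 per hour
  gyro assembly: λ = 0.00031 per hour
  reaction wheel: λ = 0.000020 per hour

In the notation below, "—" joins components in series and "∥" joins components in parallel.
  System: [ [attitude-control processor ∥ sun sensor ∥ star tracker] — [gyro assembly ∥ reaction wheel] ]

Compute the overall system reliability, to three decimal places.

R(attitude-control processor) = exp(−0.00018 × 500) = 0.91393
R(sun sensor) = exp(−0.00032 × 500) = 0.85214
R(star tracker) = exp(−0.00022 × 500) = 0.89583
R(gyro assembly) = exp(−0.00031 × 500) = 0.85642
R(reaction wheel) = exp(−0.000020 × 500) = 0.99005
Parallel (attitude-control processor, sun sensor, and star tracker): 1 − (1 − 0.91393)(1 − 0.85214)(1 − 0.89583) = 0.99867
Parallel (gyro assembly and reaction wheel): 1 − (1 − 0.85642)(1 − 0.99005) = 0.99857
Series ([0.99867] and [0.99857]): 0.99867 × 0.99857 = 0.997

0.997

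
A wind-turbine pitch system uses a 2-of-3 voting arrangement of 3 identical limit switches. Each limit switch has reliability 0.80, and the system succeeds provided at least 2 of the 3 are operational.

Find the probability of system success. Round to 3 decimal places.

0.896

R = Σ_{i=2}^{3} C(3,i) p^i (1−p)^{3−i} with p = 0.80
C(3,2)·0.80^2·0.20^1 = 0.38400
C(3,3)·0.80^3·0.20^0 = 0.51200
Sum = 0.896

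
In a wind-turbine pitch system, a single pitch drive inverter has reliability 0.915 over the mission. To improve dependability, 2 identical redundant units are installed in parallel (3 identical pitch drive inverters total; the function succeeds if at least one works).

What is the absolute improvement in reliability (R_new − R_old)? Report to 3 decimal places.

0.084

R_before = 0.915
R_after = 1 − (1 − 0.915)^3 = 0.999
ΔR = 0.999 − 0.915 = 0.084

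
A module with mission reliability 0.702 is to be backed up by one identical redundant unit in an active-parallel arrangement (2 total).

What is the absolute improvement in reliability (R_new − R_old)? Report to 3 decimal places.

R_before = 0.702
R_after = 1 − (1 − 0.702)^2 = 0.911
ΔR = 0.911 − 0.702 = 0.209

0.209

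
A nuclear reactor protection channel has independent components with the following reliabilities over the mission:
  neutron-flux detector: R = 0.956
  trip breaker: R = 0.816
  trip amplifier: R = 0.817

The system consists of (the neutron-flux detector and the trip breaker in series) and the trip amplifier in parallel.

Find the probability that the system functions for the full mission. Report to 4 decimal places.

0.9598

Series (neutron-flux detector and trip breaker): 0.956000 × 0.816000 = 0.780096
Parallel ([0.780096] and trip amplifier): 1 − (1 − 0.780096)(1 − 0.817000) = 0.9598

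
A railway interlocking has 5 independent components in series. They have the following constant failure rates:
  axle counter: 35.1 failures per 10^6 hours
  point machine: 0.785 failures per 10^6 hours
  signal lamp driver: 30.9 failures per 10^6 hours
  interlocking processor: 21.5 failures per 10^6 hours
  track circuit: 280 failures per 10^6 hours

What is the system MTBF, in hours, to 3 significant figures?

Series of exponential components: λ_sys = Σ λ_i
λ_sys = 0.0000351 + 0.000000785 + 0.0000309 + 0.0000215 + 0.000280 = 3.6828e-04 /h
MTBF = 1 / λ_sys = 2720 h

2720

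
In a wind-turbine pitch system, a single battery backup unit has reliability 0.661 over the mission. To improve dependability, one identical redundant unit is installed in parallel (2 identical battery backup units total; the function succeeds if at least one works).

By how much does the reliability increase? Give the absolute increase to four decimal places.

R_before = 0.661
R_after = 1 − (1 − 0.661)^2 = 0.8851
ΔR = 0.8851 − 0.661 = 0.2241

0.2241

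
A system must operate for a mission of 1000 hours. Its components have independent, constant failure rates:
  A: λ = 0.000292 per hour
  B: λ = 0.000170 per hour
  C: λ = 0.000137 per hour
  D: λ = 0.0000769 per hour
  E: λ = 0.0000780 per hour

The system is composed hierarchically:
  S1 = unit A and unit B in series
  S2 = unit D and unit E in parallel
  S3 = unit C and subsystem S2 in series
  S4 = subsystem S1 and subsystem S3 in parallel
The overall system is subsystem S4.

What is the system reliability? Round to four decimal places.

0.9508

R(A) = exp(−0.000292 × 1000) = 0.746769
R(B) = exp(−0.000170 × 1000) = 0.843665
R(C) = exp(−0.000137 × 1000) = 0.871970
R(D) = exp(−0.0000769 × 1000) = 0.925982
R(E) = exp(−0.0000780 × 1000) = 0.924964
Series (A and B): 0.746769 × 0.843665 = 0.630023
Parallel (D and E): 1 − (1 − 0.925982)(1 − 0.924964) = 0.994446
Series (C and [0.994446]): 0.871970 × 0.994446 = 0.867127
Parallel ([0.630023] and [0.867127]): 1 − (1 − 0.630023)(1 − 0.867127) = 0.9508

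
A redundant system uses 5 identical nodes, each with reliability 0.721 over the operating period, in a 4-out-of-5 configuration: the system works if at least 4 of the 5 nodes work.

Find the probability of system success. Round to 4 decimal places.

0.5718

R = Σ_{i=4}^{5} C(5,i) p^i (1−p)^{5−i} with p = 0.721
C(5,4)·0.721^4·0.279^1 = 0.376977
C(5,5)·0.721^5·0.279^0 = 0.194839
Sum = 0.5718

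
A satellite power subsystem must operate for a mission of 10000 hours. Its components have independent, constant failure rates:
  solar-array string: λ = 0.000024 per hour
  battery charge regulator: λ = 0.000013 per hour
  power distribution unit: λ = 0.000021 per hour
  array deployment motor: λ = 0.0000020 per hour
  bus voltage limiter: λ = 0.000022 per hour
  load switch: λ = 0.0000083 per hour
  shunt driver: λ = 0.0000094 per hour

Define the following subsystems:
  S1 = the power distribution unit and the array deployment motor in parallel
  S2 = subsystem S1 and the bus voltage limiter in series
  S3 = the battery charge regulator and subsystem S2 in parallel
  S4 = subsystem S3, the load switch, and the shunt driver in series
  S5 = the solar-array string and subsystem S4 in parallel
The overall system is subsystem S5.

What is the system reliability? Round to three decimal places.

0.961

R(solar-array string) = exp(−0.000024 × 10000) = 0.78663
R(battery charge regulator) = exp(−0.000013 × 10000) = 0.87810
R(power distribution unit) = exp(−0.000021 × 10000) = 0.81058
R(array deployment motor) = exp(−0.0000020 × 10000) = 0.98020
R(bus voltage limiter) = exp(−0.000022 × 10000) = 0.80252
R(load switch) = exp(−0.0000083 × 10000) = 0.92035
R(shunt driver) = exp(−0.0000094 × 10000) = 0.91028
Parallel (power distribution unit and array deployment motor): 1 − (1 − 0.81058)(1 − 0.98020) = 0.99625
Series ([0.99625] and bus voltage limiter): 0.99625 × 0.80252 = 0.79951
Parallel (battery charge regulator and [0.79951]): 1 − (1 − 0.87810)(1 − 0.79951) = 0.97556
Series ([0.97556], load switch, and shunt driver): 0.97556 × 0.92035 × 0.91028 = 0.81730
Parallel (solar-array string and [0.81730]): 1 − (1 − 0.78663)(1 − 0.81730) = 0.961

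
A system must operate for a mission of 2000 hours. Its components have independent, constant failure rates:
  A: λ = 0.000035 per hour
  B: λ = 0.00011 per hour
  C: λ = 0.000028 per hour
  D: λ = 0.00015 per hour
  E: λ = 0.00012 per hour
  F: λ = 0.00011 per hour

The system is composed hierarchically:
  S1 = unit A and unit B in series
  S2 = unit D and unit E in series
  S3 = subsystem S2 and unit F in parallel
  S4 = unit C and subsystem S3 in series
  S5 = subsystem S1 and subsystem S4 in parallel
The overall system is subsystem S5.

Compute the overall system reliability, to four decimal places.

0.9667

R(A) = exp(−0.000035 × 2000) = 0.932394
R(B) = exp(−0.00011 × 2000) = 0.802519
R(C) = exp(−0.000028 × 2000) = 0.945539
R(D) = exp(−0.00015 × 2000) = 0.740818
R(E) = exp(−0.00012 × 2000) = 0.786628
R(F) = exp(−0.00011 × 2000) = 0.802519
Series (A and B): 0.932394 × 0.802519 = 0.748264
Series (D and E): 0.740818 × 0.786628 = 0.582748
Parallel ([0.582748] and F): 1 − (1 − 0.582748)(1 − 0.802519) = 0.917601
Series (C and [0.917601]): 0.945539 × 0.917601 = 0.867628
Parallel ([0.748264] and [0.867628]): 1 − (1 − 0.748264)(1 − 0.867628) = 0.9667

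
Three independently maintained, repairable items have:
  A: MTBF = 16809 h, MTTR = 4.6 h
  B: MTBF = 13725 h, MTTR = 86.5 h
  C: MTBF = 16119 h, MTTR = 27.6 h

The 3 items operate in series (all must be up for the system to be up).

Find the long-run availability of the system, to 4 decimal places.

0.9918

A(A) = MTBF/(MTBF+MTTR) = 16809/(16809+4.6) = 0.999726
A(B) = MTBF/(MTBF+MTTR) = 13725/(13725+86.5) = 0.993737
A(C) = MTBF/(MTBF+MTTR) = 16119/(16119+27.6) = 0.998291
Series availability: 0.999726 × 0.993737 × 0.998291 = 0.9918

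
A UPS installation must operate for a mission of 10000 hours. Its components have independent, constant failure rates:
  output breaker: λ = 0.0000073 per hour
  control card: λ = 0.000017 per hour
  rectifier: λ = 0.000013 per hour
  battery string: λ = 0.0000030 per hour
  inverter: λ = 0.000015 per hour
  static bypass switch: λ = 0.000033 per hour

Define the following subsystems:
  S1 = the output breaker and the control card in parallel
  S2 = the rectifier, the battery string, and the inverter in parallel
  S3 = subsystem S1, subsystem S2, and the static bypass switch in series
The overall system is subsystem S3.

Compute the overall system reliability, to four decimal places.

0.7107

R(output breaker) = exp(−0.0000073 × 10000) = 0.929601
R(control card) = exp(−0.000017 × 10000) = 0.843665
R(rectifier) = exp(−0.000013 × 10000) = 0.878095
R(battery string) = exp(−0.0000030 × 10000) = 0.970446
R(inverter) = exp(−0.000015 × 10000) = 0.860708
R(static bypass switch) = exp(−0.000033 × 10000) = 0.718924
Parallel (output breaker and control card): 1 − (1 − 0.929601)(1 − 0.843665) = 0.988994
Parallel (rectifier, battery string, and inverter): 1 − (1 − 0.878095)(1 − 0.970446)(1 − 0.860708) = 0.999498
Series ([0.988994], [0.999498], and static bypass switch): 0.988994 × 0.999498 × 0.718924 = 0.7107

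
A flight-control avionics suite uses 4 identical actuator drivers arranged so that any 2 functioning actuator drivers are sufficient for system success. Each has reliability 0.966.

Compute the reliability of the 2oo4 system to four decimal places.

R = Σ_{i=2}^{4} C(4,i) p^i (1−p)^{4−i} with p = 0.966
C(4,2)·0.966^2·0.034^2 = 0.006472
C(4,3)·0.966^3·0.034^1 = 0.122594
C(4,4)·0.966^4·0.034^0 = 0.870780
Sum = 0.9998

0.9998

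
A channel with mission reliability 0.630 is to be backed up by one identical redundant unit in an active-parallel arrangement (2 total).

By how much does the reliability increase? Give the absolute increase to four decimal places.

0.2331

R_before = 0.630
R_after = 1 − (1 − 0.630)^2 = 0.8631
ΔR = 0.8631 − 0.630 = 0.2331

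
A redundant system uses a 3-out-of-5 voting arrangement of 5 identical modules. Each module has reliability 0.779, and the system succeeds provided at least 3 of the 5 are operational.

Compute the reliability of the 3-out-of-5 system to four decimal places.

0.9247

R = Σ_{i=3}^{5} C(5,i) p^i (1−p)^{5−i} with p = 0.779
C(5,3)·0.779^3·0.221^2 = 0.230886
C(5,4)·0.779^4·0.221^1 = 0.406923
C(5,5)·0.779^5·0.221^0 = 0.286871
Sum = 0.9247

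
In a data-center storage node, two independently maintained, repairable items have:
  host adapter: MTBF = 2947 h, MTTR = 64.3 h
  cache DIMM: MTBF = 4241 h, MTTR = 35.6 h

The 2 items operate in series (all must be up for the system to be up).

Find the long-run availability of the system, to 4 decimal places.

A(host adapter) = MTBF/(MTBF+MTTR) = 2947/(2947+64.3) = 0.978647
A(cache DIMM) = MTBF/(MTBF+MTTR) = 4241/(4241+35.6) = 0.991676
Series availability: 0.978647 × 0.991676 = 0.9705

0.9705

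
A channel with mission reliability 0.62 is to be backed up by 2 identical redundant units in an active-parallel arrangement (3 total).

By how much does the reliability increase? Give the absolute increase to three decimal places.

R_before = 0.62
R_after = 1 − (1 − 0.62)^3 = 0.945
ΔR = 0.945 − 0.62 = 0.325

0.325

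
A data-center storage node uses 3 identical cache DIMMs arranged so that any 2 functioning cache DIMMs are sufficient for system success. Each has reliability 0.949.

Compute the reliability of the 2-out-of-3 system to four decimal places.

0.9925

R = Σ_{i=2}^{3} C(3,i) p^i (1−p)^{3−i} with p = 0.949
C(3,2)·0.949^2·0.051^1 = 0.137792
C(3,3)·0.949^3·0.051^0 = 0.854670
Sum = 0.9925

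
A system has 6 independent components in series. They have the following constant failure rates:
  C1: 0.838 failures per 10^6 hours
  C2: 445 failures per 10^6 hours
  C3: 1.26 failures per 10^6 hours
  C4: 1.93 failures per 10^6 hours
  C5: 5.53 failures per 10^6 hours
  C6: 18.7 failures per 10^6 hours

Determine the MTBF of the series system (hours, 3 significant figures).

Series of exponential components: λ_sys = Σ λ_i
λ_sys = 0.000000838 + 0.000445 + 0.00000126 + 0.00000193 + 0.00000553 + 0.0000187 = 4.7326e-04 /h
MTBF = 1 / λ_sys = 2110 h

2110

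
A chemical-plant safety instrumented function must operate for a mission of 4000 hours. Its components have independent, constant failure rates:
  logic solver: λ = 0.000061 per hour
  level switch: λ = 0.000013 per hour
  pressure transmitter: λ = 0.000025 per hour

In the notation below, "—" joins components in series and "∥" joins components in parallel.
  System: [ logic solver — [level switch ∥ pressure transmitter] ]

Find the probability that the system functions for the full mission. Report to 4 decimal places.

R(logic solver) = exp(−0.000061 × 4000) = 0.783488
R(level switch) = exp(−0.000013 × 4000) = 0.949329
R(pressure transmitter) = exp(−0.000025 × 4000) = 0.904837
Parallel (level switch and pressure transmitter): 1 − (1 − 0.949329)(1 − 0.904837) = 0.995178
Series (logic solver and [0.995178]): 0.783488 × 0.995178 = 0.7797

0.7797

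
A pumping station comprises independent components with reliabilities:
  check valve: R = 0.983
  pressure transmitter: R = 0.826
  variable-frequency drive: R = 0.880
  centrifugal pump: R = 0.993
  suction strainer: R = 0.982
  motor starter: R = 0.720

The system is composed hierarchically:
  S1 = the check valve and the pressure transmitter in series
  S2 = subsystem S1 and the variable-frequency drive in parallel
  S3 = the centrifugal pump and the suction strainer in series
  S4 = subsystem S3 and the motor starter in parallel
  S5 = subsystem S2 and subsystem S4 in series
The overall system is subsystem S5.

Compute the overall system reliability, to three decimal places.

Series (check valve and pressure transmitter): 0.98300 × 0.82600 = 0.81196
Parallel ([0.81196] and variable-frequency drive): 1 − (1 − 0.81196)(1 − 0.88000) = 0.97744
Series (centrifugal pump and suction strainer): 0.99300 × 0.98200 = 0.97513
Parallel ([0.97513] and motor starter): 1 − (1 − 0.97513)(1 − 0.72000) = 0.99304
Series ([0.97744] and [0.99304]): 0.97744 × 0.99304 = 0.971

0.971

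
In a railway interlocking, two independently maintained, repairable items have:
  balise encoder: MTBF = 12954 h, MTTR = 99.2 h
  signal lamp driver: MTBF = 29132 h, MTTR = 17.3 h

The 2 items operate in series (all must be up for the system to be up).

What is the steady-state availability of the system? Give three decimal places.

0.992

A(balise encoder) = MTBF/(MTBF+MTTR) = 12954/(12954+99.2) = 0.992400
A(signal lamp driver) = MTBF/(MTBF+MTTR) = 29132/(29132+17.3) = 0.999407
Series availability: 0.992400 × 0.999407 = 0.992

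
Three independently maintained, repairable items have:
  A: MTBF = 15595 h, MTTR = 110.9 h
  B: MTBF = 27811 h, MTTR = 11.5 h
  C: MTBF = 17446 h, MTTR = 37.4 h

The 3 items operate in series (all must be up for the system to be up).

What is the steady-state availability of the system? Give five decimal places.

0.99041

A(A) = MTBF/(MTBF+MTTR) = 15595/(15595+110.9) = 0.992939
A(B) = MTBF/(MTBF+MTTR) = 27811/(27811+11.5) = 0.999587
A(C) = MTBF/(MTBF+MTTR) = 17446/(17446+37.4) = 0.997861
Series availability: 0.992939 × 0.999587 × 0.997861 = 0.99041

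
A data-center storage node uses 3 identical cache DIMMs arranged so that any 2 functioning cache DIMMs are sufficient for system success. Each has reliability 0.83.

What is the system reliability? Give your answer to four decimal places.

R = Σ_{i=2}^{3} C(3,i) p^i (1−p)^{3−i} with p = 0.83
C(3,2)·0.83^2·0.17^1 = 0.351339
C(3,3)·0.83^3·0.17^0 = 0.571787
Sum = 0.9231

0.9231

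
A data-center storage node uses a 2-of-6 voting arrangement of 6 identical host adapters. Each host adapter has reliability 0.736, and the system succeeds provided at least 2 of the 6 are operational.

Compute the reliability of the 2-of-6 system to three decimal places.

R = Σ_{i=2}^{6} C(6,i) p^i (1−p)^{6−i} with p = 0.736
C(6,2)·0.736^2·0.264^4 = 0.03947
C(6,3)·0.736^3·0.264^3 = 0.14672
C(6,4)·0.736^4·0.264^2 = 0.30677
C(6,5)·0.736^5·0.264^1 = 0.34209
C(6,6)·0.736^6·0.264^0 = 0.15895
Sum = 0.994

0.994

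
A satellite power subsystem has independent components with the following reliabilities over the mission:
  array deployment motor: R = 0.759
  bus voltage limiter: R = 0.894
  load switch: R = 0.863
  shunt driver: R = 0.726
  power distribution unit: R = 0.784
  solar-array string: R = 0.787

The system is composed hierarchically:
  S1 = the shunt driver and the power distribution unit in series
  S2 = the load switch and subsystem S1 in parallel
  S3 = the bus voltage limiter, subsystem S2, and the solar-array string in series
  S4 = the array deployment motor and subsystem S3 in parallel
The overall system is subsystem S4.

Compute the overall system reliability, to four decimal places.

0.9186

Series (shunt driver and power distribution unit): 0.726000 × 0.784000 = 0.569184
Parallel (load switch and [0.569184]): 1 − (1 − 0.863000)(1 − 0.569184) = 0.940978
Series (bus voltage limiter, [0.940978], and solar-array string): 0.894000 × 0.940978 × 0.787000 = 0.662051
Parallel (array deployment motor and [0.662051]): 1 − (1 − 0.759000)(1 − 0.662051) = 0.9186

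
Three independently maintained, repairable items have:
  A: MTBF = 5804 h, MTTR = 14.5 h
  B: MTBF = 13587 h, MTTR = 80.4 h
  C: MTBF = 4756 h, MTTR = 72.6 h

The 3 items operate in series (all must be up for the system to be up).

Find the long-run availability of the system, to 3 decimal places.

0.977

A(A) = MTBF/(MTBF+MTTR) = 5804/(5804+14.5) = 0.997508
A(B) = MTBF/(MTBF+MTTR) = 13587/(13587+80.4) = 0.994117
A(C) = MTBF/(MTBF+MTTR) = 4756/(4756+72.6) = 0.984965
Series availability: 0.997508 × 0.994117 × 0.984965 = 0.977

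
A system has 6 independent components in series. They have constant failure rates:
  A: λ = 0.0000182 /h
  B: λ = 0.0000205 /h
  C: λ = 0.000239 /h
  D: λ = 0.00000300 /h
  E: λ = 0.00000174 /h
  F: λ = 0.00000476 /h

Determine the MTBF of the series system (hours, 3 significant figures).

3480

Series of exponential components: λ_sys = Σ λ_i
λ_sys = 0.0000182 + 0.0000205 + 0.000239 + 0.00000300 + 0.00000174 + 0.00000476 = 2.8720e-04 /h
MTBF = 1 / λ_sys = 3480 h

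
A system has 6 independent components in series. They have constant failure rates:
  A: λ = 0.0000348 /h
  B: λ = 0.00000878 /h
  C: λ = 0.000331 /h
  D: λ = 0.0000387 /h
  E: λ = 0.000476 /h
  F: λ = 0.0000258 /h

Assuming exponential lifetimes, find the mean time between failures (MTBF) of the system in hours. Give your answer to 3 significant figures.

1090

Series of exponential components: λ_sys = Σ λ_i
λ_sys = 0.0000348 + 0.00000878 + 0.000331 + 0.0000387 + 0.000476 + 0.0000258 = 9.1508e-04 /h
MTBF = 1 / λ_sys = 1090 h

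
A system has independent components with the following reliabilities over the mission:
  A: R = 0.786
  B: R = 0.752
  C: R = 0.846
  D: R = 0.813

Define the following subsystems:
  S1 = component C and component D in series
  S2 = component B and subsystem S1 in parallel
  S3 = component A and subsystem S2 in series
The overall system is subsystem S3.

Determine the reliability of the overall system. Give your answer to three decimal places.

Series (C and D): 0.84600 × 0.81300 = 0.68780
Parallel (B and [0.68780]): 1 − (1 − 0.75200)(1 − 0.68780) = 0.92257
Series (A and [0.92257]): 0.78600 × 0.92257 = 0.725

0.725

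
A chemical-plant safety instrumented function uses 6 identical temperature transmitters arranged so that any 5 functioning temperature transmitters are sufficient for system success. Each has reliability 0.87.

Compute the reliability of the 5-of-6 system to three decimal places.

0.822

R = Σ_{i=5}^{6} C(6,i) p^i (1−p)^{6−i} with p = 0.87
C(6,5)·0.87^5·0.13^1 = 0.38877
C(6,6)·0.87^6·0.13^0 = 0.43363
Sum = 0.822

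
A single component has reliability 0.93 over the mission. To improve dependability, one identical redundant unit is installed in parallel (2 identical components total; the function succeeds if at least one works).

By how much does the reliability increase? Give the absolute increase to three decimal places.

0.065

R_before = 0.93
R_after = 1 − (1 − 0.93)^2 = 0.995
ΔR = 0.995 − 0.93 = 0.065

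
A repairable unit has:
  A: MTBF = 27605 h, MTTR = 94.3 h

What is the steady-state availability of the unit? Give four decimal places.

A(A) = MTBF/(MTBF+MTTR) = 27605/(27605+94.3) = 0.9966

0.9966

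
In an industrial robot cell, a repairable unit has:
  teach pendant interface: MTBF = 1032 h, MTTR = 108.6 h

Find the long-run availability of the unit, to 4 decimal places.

0.9048

A(teach pendant interface) = MTBF/(MTBF+MTTR) = 1032/(1032+108.6) = 0.9048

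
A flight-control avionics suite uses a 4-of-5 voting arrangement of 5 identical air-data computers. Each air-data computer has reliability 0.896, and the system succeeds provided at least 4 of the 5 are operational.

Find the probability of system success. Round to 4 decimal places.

R = Σ_{i=4}^{5} C(5,i) p^i (1−p)^{5−i} with p = 0.896
C(5,4)·0.896^4·0.104^1 = 0.335147
C(5,5)·0.896^5·0.104^0 = 0.577484
Sum = 0.9126

0.9126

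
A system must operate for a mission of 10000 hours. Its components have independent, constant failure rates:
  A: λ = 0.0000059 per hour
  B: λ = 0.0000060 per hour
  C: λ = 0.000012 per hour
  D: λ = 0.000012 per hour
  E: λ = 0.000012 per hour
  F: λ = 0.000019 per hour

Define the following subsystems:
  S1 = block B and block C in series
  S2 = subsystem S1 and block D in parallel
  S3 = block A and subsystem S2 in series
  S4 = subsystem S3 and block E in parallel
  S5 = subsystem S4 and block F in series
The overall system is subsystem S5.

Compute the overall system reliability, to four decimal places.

R(A) = exp(−0.0000059 × 10000) = 0.942707
R(B) = exp(−0.0000060 × 10000) = 0.941765
R(C) = exp(−0.000012 × 10000) = 0.886920
R(D) = exp(−0.000012 × 10000) = 0.886920
R(E) = exp(−0.000012 × 10000) = 0.886920
R(F) = exp(−0.000019 × 10000) = 0.826959
Series (B and C): 0.941765 × 0.886920 = 0.835270
Parallel ([0.835270] and D): 1 − (1 − 0.835270)(1 − 0.886920) = 0.981372
Series (A and [0.981372]): 0.942707 × 0.981372 = 0.925146
Parallel ([0.925146] and E): 1 − (1 − 0.925146)(1 − 0.886920) = 0.991536
Series ([0.991536] and F): 0.991536 × 0.826959 = 0.8200

0.8200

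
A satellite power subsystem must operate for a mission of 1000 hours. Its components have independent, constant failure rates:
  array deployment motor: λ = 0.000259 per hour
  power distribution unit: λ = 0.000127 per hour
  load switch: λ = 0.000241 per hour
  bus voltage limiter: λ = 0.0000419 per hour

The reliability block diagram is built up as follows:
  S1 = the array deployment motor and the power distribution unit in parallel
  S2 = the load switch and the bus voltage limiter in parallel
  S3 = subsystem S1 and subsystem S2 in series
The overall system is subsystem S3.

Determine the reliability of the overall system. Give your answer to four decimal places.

R(array deployment motor) = exp(−0.000259 × 1000) = 0.771823
R(power distribution unit) = exp(−0.000127 × 1000) = 0.880734
R(load switch) = exp(−0.000241 × 1000) = 0.785842
R(bus voltage limiter) = exp(−0.0000419 × 1000) = 0.958966
Parallel (array deployment motor and power distribution unit): 1 − (1 − 0.771823)(1 − 0.880734) = 0.972786
Parallel (load switch and bus voltage limiter): 1 − (1 − 0.785842)(1 − 0.958966) = 0.991212
Series ([0.972786] and [0.991212]): 0.972786 × 0.991212 = 0.9642

0.9642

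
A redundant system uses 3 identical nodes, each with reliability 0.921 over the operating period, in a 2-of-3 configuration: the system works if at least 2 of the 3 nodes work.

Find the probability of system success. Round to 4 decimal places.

R = Σ_{i=2}^{3} C(3,i) p^i (1−p)^{3−i} with p = 0.921
C(3,2)·0.921^2·0.079^1 = 0.201033
C(3,3)·0.921^3·0.079^0 = 0.781230
Sum = 0.9823

0.9823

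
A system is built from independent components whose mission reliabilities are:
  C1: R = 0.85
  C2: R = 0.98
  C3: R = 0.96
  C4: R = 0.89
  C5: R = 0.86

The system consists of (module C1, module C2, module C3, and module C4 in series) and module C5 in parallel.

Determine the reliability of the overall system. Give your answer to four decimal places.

Series (C1, C2, C3, and C4): 0.850000 × 0.980000 × 0.960000 × 0.890000 = 0.711715
Parallel ([0.711715] and C5): 1 − (1 − 0.711715)(1 − 0.860000) = 0.9596

0.9596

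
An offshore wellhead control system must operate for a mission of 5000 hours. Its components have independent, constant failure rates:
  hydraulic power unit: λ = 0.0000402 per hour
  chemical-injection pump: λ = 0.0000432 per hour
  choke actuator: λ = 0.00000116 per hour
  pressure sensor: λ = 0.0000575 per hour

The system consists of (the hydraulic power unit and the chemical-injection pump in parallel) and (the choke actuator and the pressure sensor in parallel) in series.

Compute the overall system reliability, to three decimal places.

0.963

R(hydraulic power unit) = exp(−0.0000402 × 5000) = 0.81791
R(chemical-injection pump) = exp(−0.0000432 × 5000) = 0.80574
R(choke actuator) = exp(−0.00000116 × 5000) = 0.99422
R(pressure sensor) = exp(−0.0000575 × 5000) = 0.75014
Parallel (hydraulic power unit and chemical-injection pump): 1 − (1 − 0.81791)(1 − 0.80574) = 0.96463
Parallel (choke actuator and pressure sensor): 1 − (1 − 0.99422)(1 − 0.75014) = 0.99856
Series ([0.96463] and [0.99856]): 0.96463 × 0.99856 = 0.963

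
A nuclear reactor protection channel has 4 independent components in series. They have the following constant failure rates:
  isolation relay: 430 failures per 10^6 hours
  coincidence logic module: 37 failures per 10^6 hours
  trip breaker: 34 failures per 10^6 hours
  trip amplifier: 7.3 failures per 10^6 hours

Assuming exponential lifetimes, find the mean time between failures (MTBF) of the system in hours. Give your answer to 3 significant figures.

1970

Series of exponential components: λ_sys = Σ λ_i
λ_sys = 0.00043 + 0.000037 + 0.000034 + 0.0000073 = 5.0830e-04 /h
MTBF = 1 / λ_sys = 1970 h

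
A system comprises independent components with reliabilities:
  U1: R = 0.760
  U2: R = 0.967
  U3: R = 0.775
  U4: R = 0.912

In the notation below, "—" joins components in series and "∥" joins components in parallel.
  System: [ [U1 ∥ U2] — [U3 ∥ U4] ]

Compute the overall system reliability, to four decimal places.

Parallel (U1 and U2): 1 − (1 − 0.760000)(1 − 0.967000) = 0.992080
Parallel (U3 and U4): 1 − (1 − 0.775000)(1 − 0.912000) = 0.980200
Series ([0.992080] and [0.980200]): 0.992080 × 0.980200 = 0.9724

0.9724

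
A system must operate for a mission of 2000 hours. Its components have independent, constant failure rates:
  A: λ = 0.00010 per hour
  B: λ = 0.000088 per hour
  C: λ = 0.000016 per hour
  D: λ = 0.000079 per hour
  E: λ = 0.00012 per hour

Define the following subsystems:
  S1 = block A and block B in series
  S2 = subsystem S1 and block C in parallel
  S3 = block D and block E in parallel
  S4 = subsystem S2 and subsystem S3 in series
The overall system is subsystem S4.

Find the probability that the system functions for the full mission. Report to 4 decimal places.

0.9593

R(A) = exp(−0.00010 × 2000) = 0.818731
R(B) = exp(−0.000088 × 2000) = 0.838618
R(C) = exp(−0.000016 × 2000) = 0.968507
R(D) = exp(−0.000079 × 2000) = 0.853850
R(E) = exp(−0.00012 × 2000) = 0.786628
Series (A and B): 0.818731 × 0.838618 = 0.686603
Parallel ([0.686603] and C): 1 − (1 − 0.686603)(1 − 0.968507) = 0.990130
Parallel (D and E): 1 − (1 − 0.853850)(1 − 0.786628) = 0.968816
Series ([0.990130] and [0.968816]): 0.990130 × 0.968816 = 0.9593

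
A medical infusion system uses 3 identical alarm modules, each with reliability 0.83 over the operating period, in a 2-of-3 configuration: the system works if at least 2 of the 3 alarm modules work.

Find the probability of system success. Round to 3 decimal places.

0.923

R = Σ_{i=2}^{3} C(3,i) p^i (1−p)^{3−i} with p = 0.83
C(3,2)·0.83^2·0.17^1 = 0.35134
C(3,3)·0.83^3·0.17^0 = 0.57179
Sum = 0.923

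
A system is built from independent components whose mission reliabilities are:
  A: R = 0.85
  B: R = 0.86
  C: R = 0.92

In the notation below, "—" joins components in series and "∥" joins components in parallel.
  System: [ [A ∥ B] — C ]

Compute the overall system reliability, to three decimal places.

0.901

Parallel (A and B): 1 − (1 − 0.85000)(1 − 0.86000) = 0.97900
Series ([0.97900] and C): 0.97900 × 0.92000 = 0.901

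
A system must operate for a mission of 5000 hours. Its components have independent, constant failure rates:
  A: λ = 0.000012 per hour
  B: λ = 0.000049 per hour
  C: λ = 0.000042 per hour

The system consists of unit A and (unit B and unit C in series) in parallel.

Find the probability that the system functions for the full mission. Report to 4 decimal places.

0.9787

R(A) = exp(−0.000012 × 5000) = 0.941765
R(B) = exp(−0.000049 × 5000) = 0.782705
R(C) = exp(−0.000042 × 5000) = 0.810584
Series (B and C): 0.782705 × 0.810584 = 0.634448
Parallel (A and [0.634448]): 1 − (1 − 0.941765)(1 − 0.634448) = 0.9787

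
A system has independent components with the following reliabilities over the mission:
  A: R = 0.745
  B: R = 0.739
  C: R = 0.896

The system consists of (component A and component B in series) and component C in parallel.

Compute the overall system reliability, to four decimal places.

Series (A and B): 0.745000 × 0.739000 = 0.550555
Parallel ([0.550555] and C): 1 − (1 − 0.550555)(1 − 0.896000) = 0.9533

0.9533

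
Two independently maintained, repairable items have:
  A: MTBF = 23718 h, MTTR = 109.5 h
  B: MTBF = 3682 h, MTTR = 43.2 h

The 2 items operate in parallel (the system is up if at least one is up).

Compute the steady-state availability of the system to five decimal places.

0.99995

A(A) = MTBF/(MTBF+MTTR) = 23718/(23718+109.5) = 0.995404
A(B) = MTBF/(MTBF+MTTR) = 3682/(3682+43.2) = 0.988403
Parallel availability: 1 − (1 − 0.995404)(1 − 0.988403) = 0.99995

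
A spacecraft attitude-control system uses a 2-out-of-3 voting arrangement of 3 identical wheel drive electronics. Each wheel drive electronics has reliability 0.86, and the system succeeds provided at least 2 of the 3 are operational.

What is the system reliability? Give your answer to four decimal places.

0.9467

R = Σ_{i=2}^{3} C(3,i) p^i (1−p)^{3−i} with p = 0.86
C(3,2)·0.86^2·0.14^1 = 0.310632
C(3,3)·0.86^3·0.14^0 = 0.636056
Sum = 0.9467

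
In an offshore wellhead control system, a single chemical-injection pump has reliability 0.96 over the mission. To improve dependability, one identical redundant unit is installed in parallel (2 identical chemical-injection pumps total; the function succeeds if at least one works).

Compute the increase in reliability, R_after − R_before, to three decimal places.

R_before = 0.96
R_after = 1 − (1 − 0.96)^2 = 0.998
ΔR = 0.998 − 0.96 = 0.038

0.038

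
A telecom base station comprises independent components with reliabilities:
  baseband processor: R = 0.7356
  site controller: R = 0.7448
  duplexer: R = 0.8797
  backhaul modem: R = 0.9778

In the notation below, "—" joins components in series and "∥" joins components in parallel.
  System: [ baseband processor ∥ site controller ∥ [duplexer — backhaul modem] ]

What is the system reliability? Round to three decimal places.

0.991

Series (duplexer and backhaul modem): 0.87970 × 0.97780 = 0.86017
Parallel (baseband processor, site controller, and [0.86017]): 1 − (1 − 0.73560)(1 − 0.74480)(1 − 0.86017) = 0.991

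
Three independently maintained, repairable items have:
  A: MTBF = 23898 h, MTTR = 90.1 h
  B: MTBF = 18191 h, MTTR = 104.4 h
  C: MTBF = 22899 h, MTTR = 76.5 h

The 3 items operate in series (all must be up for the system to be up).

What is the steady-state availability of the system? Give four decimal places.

A(A) = MTBF/(MTBF+MTTR) = 23898/(23898+90.1) = 0.996244
A(B) = MTBF/(MTBF+MTTR) = 18191/(18191+104.4) = 0.994294
A(C) = MTBF/(MTBF+MTTR) = 22899/(22899+76.5) = 0.996670
Series availability: 0.996244 × 0.994294 × 0.996670 = 0.9873

0.9873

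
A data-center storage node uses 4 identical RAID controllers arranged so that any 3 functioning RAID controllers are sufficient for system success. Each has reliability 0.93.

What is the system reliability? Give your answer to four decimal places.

0.9733

R = Σ_{i=3}^{4} C(4,i) p^i (1−p)^{4−i} with p = 0.93
C(4,3)·0.93^3·0.07^1 = 0.225220
C(4,4)·0.93^4·0.07^0 = 0.748052
Sum = 0.9733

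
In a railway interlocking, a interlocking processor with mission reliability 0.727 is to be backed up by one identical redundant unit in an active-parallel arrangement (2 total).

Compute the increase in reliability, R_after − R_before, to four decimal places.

R_before = 0.727
R_after = 1 − (1 − 0.727)^2 = 0.9255
ΔR = 0.9255 − 0.727 = 0.1985

0.1985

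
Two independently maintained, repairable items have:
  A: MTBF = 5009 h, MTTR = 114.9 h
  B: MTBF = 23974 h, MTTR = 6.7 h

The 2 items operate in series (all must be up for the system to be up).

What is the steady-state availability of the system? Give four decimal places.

0.9773

A(A) = MTBF/(MTBF+MTTR) = 5009/(5009+114.9) = 0.977576
A(B) = MTBF/(MTBF+MTTR) = 23974/(23974+6.7) = 0.999721
Series availability: 0.977576 × 0.999721 = 0.9773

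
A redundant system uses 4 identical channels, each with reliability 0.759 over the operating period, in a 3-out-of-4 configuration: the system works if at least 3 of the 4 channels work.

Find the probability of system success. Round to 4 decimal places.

0.7534

R = Σ_{i=3}^{4} C(4,i) p^i (1−p)^{4−i} with p = 0.759
C(4,3)·0.759^3·0.241^1 = 0.421505
C(4,4)·0.759^4·0.241^0 = 0.331869
Sum = 0.7534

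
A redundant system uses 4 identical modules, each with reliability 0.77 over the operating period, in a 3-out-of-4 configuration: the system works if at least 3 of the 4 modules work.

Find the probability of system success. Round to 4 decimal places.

0.7715

R = Σ_{i=3}^{4} C(4,i) p^i (1−p)^{4−i} with p = 0.77
C(4,3)·0.77^3·0.23^1 = 0.420010
C(4,4)·0.77^4·0.23^0 = 0.351530
Sum = 0.7715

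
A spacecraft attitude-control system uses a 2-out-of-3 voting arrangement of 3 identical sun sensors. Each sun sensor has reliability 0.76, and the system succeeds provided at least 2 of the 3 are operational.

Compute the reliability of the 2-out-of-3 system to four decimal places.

0.8548

R = Σ_{i=2}^{3} C(3,i) p^i (1−p)^{3−i} with p = 0.76
C(3,2)·0.76^2·0.24^1 = 0.415872
C(3,3)·0.76^3·0.24^0 = 0.438976
Sum = 0.8548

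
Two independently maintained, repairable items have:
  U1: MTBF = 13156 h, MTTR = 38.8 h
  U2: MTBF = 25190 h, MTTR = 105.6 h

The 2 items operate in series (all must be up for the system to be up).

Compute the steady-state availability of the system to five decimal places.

A(U1) = MTBF/(MTBF+MTTR) = 13156/(13156+38.8) = 0.997059
A(U2) = MTBF/(MTBF+MTTR) = 25190/(25190+105.6) = 0.995825
Series availability: 0.997059 × 0.995825 = 0.99290

0.99290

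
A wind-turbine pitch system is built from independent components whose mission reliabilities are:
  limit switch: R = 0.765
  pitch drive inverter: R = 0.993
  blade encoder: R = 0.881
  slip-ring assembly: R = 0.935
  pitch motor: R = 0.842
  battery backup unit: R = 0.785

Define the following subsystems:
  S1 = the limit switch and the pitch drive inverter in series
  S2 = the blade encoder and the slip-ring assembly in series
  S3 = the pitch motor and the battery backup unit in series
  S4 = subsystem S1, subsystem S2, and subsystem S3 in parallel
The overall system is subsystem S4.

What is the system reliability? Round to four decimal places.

Series (limit switch and pitch drive inverter): 0.765000 × 0.993000 = 0.759645
Series (blade encoder and slip-ring assembly): 0.881000 × 0.935000 = 0.823735
Series (pitch motor and battery backup unit): 0.842000 × 0.785000 = 0.660970
Parallel ([0.759645], [0.823735], and [0.660970]): 1 − (1 − 0.759645)(1 − 0.823735)(1 − 0.660970) = 0.9856

0.9856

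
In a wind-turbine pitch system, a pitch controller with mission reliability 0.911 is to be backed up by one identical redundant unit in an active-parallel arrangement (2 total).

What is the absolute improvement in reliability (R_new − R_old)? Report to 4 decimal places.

R_before = 0.911
R_after = 1 − (1 − 0.911)^2 = 0.9921
ΔR = 0.9921 − 0.911 = 0.0811

0.0811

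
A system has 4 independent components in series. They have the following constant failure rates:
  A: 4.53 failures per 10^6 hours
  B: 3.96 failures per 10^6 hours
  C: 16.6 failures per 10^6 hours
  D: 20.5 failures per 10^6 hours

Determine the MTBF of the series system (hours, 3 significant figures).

21900

Series of exponential components: λ_sys = Σ λ_i
λ_sys = 0.00000453 + 0.00000396 + 0.0000166 + 0.0000205 = 4.5590e-05 /h
MTBF = 1 / λ_sys = 21900 h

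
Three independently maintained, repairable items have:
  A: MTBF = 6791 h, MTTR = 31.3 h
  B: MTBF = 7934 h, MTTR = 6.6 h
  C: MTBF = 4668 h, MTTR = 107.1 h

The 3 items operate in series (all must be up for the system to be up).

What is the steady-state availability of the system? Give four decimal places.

A(A) = MTBF/(MTBF+MTTR) = 6791/(6791+31.3) = 0.995412
A(B) = MTBF/(MTBF+MTTR) = 7934/(7934+6.6) = 0.999169
A(C) = MTBF/(MTBF+MTTR) = 4668/(4668+107.1) = 0.977571
Series availability: 0.995412 × 0.999169 × 0.977571 = 0.9723

0.9723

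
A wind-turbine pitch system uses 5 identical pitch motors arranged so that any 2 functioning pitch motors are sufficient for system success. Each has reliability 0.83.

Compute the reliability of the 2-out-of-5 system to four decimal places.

R = Σ_{i=2}^{5} C(5,i) p^i (1−p)^{5−i} with p = 0.83
C(5,2)·0.83^2·0.17^3 = 0.033846
C(5,3)·0.83^3·0.17^2 = 0.165246
C(5,4)·0.83^4·0.17^1 = 0.403396
C(5,5)·0.83^5·0.17^0 = 0.393904
Sum = 0.9964

0.9964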